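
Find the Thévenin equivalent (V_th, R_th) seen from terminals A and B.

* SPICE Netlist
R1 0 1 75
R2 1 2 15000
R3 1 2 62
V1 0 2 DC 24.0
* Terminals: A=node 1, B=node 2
Step 1 — V_th is the open-circuit voltage V_A - V_B (nothing connected across the terminals).
Nodal analysis, taking node 2 as the 0 V reference.
Source V1 fixes V_0 = 24 V.
KCL at each unknown node (sum of currents leaving = 0; resistances in Ω):
  Node 1: (V_1 - 24)/75 + (V_1 - 0)/15000 + (V_1 - 0)/62 = 0
Collecting terms: 0.02953 × V_1 = 0.32  =>  V_1 = 10.84 V
V_th = V_1 - V_2 = 10.84 - 0 = 10.84 V
Step 2 — R_th: zero the source — replace V1 by a short circuit (node 2 merges into node 0) — and find the resistance seen between A (node 1) and B (node 0).
Reduce the network between node 1 (A) and node 0 (B) by series/parallel combination:
  Rp1 = R1 ‖ R2 ‖ R3 (parallel, all between nodes 0 and 1) = 1/(1/75 + 1/15000 + 1/62) = 33.86 Ω
R_th = 33.86 Ω

Final answer: V_th = 10.84 V, R_th = 33.86 Ω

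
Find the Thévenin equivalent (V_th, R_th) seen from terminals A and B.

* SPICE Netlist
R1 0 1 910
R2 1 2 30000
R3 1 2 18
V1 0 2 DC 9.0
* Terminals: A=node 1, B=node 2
Step 1 — V_th is the open-circuit voltage V_A - V_B (nothing connected across the terminals).
Nodal analysis, taking node 2 as the 0 V reference.
Source V1 fixes V_0 = 9 V.
KCL at each unknown node (sum of currents leaving = 0; resistances in Ω):
  Node 1: (V_1 - 9)/910 + (V_1 - 0)/30000 + (V_1 - 0)/18 = 0
Collecting terms: 0.05669 × V_1 = 0.00989  =>  V_1 = 0.1745 V
V_th = V_1 - V_2 = 0.1745 - 0 = 0.1745 V
Step 2 — R_th: zero the source — replace V1 by a short circuit (node 2 merges into node 0) — and find the resistance seen between A (node 1) and B (node 0).
Reduce the network between node 1 (A) and node 0 (B) by series/parallel combination:
  Rp1 = R1 ‖ R2 ‖ R3 (parallel, all between nodes 0 and 1) = 1/(1/910 + 1/30000 + 1/18) = 17.64 Ω
R_th = 17.64 Ω

Final answer: V_th = 0.1745 V, R_th = 17.64 Ω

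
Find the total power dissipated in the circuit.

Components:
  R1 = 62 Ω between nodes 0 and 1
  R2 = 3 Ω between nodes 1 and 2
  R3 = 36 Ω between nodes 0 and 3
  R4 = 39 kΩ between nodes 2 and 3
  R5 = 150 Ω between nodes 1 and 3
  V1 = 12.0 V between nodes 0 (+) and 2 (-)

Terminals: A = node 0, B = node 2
Nodal analysis, taking node 2 as the 0 V reference.
Source V1 fixes V_0 = 12 V.
KCL at each unknown node (sum of currents leaving = 0; resistances in Ω):
  Node 1: (V_1 - 12)/62 + (V_1 - 0)/3 + (V_1 - V_3)/150 = 0
  Node 3: (V_3 - 12)/36 + (V_3 - 0)/39000 + (V_3 - V_1)/150 = 0
Collecting terms (coefficients in siemens):
  0.3561·V_1 - 0.006667·V_3 = 0.1935
  0.03447·V_3 - 0.006667·V_1 = 0.3333
Determinant D = (0.3561)(0.03447) - (-0.006667)(-0.006667) = 0.01223
V_1 = [(0.1935)(0.03447) - (-0.006667)(0.3333)]/D = 0.7271 V
V_3 = [(0.3561)(0.3333) - (0.1935)(-0.006667)]/D = 9.811 V
Power in each resistor, P = (ΔV)²/R:
  P_R1 = (12 - 0.7271)²/62 = 2.05 W
  P_R2 = (0.7271 - 0)²/3 = 0.1762 W
  P_R3 = (12 - 9.811)²/36 = 0.1331 W
  P_R4 = (0 - 9.811)²/39000 = 0.002468 W
  P_R5 = (0.7271 - 9.811)²/150 = 0.5501 W
P_total = P_R1 + P_R2 + P_R3 + P_R4 + P_R5 = 2.912 W

Final answer: 2.912 W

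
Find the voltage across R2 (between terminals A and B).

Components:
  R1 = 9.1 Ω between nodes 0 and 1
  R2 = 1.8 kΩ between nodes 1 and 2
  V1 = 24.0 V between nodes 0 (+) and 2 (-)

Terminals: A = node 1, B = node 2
R1 and R2 are in series across V1 (node 0 → node 1 → node 2), and the output A–B is taken across R2, so this is a voltage divider.
Series current: I = V1/(R1 + R2) = 24/(9.1 + 1800) = 24/1809 = 0.01327 A
V_R2 = I × R2 = V1 × R2/(R1 + R2) = 24 × 1800/1809 = 23.88 V

Final answer: 23.88 V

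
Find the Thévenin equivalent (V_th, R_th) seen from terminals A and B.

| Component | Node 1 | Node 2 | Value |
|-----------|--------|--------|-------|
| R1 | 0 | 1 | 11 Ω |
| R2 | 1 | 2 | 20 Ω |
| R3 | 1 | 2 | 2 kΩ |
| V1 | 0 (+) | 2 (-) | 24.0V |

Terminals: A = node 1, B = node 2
Step 1 — V_th is the open-circuit voltage V_A - V_B (nothing connected across the terminals).
Nodal analysis, taking node 2 as the 0 V reference.
Source V1 fixes V_0 = 24 V.
KCL at each unknown node (sum of currents leaving = 0; resistances in Ω):
  Node 1: (V_1 - 24)/11 + (V_1 - 0)/20 + (V_1 - 0)/2000 = 0
Collecting terms: 0.1414 × V_1 = 2.182  =>  V_1 = 15.43 V
V_th = V_1 - V_2 = 15.43 - 0 = 15.43 V
Step 2 — R_th: zero the source — replace V1 by a short circuit (node 2 merges into node 0) — and find the resistance seen between A (node 1) and B (node 0).
Reduce the network between node 1 (A) and node 0 (B) by series/parallel combination:
  Rp1 = R1 ‖ R2 ‖ R3 (parallel, all between nodes 0 and 1) = 1/(1/11 + 1/20 + 1/2000) = 7.072 Ω
R_th = 7.072 Ω

Final answer: V_th = 15.43 V, R_th = 7.072 Ω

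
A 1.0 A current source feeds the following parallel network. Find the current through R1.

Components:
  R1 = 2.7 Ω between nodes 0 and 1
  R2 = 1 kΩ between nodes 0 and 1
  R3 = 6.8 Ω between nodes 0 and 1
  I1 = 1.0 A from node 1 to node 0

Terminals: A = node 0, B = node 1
All resistors sit directly between nodes 0 and 1, so they are in parallel and share one voltage V; the full source current 1 A splits among them.
1/R_par = 1/2.7 + 1/1000 + 1/6.8 = 0.5184 S  =>  R_par = 1.929 Ω
V = I × R_par = 1 × 1.929 = 1.929 V
I_R1 = V/R1 = 1.929/2.7 = 0.7144 A

Final answer: 0.7144 A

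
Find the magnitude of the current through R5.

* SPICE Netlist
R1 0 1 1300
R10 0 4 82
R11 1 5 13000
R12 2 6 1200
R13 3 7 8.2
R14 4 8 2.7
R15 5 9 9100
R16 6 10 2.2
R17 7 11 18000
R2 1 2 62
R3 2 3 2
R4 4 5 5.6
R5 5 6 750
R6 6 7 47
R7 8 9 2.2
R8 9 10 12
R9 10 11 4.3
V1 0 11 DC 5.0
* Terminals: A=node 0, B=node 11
Nodal analysis, taking node 11 as the 0 V reference.
Source V1 fixes V_0 = 5 V.
KCL at each unknown node (sum of currents leaving = 0; resistances in Ω):
  Node 1: (V_1 - 5)/1300 + (V_1 - V_2)/62 + (V_1 - V_5)/13000 = 0
  Node 2: (V_2 - V_1)/62 + (V_2 - V_3)/2 + (V_2 - V_6)/1200 = 0
  Node 3: (V_3 - V_2)/2 + (V_3 - V_7)/8.2 = 0
  Node 4: (V_4 - V_5)/5.6 + (V_4 - 5)/82 + (V_4 - V_8)/2.7 = 0
  Node 5: (V_5 - V_4)/5.6 + (V_5 - V_6)/750 + (V_5 - V_1)/13000 + (V_5 - V_9)/9100 = 0
  Node 6: (V_6 - V_5)/750 + (V_6 - V_7)/47 + (V_6 - V_2)/1200 + (V_6 - V_10)/2.2 = 0
  Node 7: (V_7 - V_6)/47 + (V_7 - V_3)/8.2 + (V_7 - 0)/18000 = 0
  Node 8: (V_8 - V_9)/2.2 + (V_8 - V_4)/2.7 = 0
  Node 9: (V_9 - V_8)/2.2 + (V_9 - V_10)/12 + (V_9 - V_5)/9100 = 0
  Node 10: (V_10 - V_9)/12 + (V_10 - 0)/4.3 + (V_10 - V_6)/2.2 = 0
Collecting terms (coefficients in siemens):
  0.01698·V_1 - 0.01613·V_2 - 0.00007692·V_5 = 0.003846
  0.517·V_2 - 0.01613·V_1 - 0.5·V_3 - 0.0008333·V_6 = 0
  0.622·V_3 - 0.5·V_2 - 0.122·V_7 = 0
  0.5611·V_4 - 0.1786·V_5 - 0.3704·V_8 = 0.06098
  0.1801·V_5 - 0.00007692·V_1 - 0.1786·V_4 - 0.001333·V_6 - 0.0001099·V_9 = 0
  0.478·V_6 - 0.0008333·V_2 - 0.001333·V_5 - 0.02128·V_7 - 0.4545·V_10 = 0
  0.1433·V_7 - 0.122·V_3 - 0.02128·V_6 = 0
  0.8249·V_8 - 0.3704·V_4 - 0.4545·V_9 = 0
  0.538·V_9 - 0.0001099·V_5 - 0.4545·V_8 - 0.08333·V_10 = 0
  0.7704·V_10 - 0.4545·V_6 - 0.08333·V_9 = 0
Solving these 10 simultaneous equations (Gaussian elimination) gives:
  V_1 = 0.6273 V, V_2 = 0.4169 V, V_3 = 0.4104 V, V_4 = 1.024 V
  V_5 = 1.018 V, V_6 = 0.2326 V, V_7 = 0.3839 V, V_8 = 0.896 V
  V_9 = 0.7918 V, V_10 = 0.2229 V
I_R5 = (V_5 - V_6)/R5 = (1.018 - 0.2326)/750 = 0.001047 A
|I_R5| = 0.001047 A

Final answer: |I_R5| = 0.001047 A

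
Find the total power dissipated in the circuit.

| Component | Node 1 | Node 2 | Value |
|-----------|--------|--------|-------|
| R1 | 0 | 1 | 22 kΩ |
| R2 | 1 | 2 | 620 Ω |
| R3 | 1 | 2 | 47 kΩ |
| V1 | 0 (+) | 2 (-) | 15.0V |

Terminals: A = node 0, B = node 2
Nodal analysis, taking node 2 as the 0 V reference.
Source V1 fixes V_0 = 15 V.
KCL at each unknown node (sum of currents leaving = 0; resistances in Ω):
  Node 1: (V_1 - 15)/22000 + (V_1 - 0)/620 + (V_1 - 0)/47000 = 0
Collecting terms: 0.00168 × V_1 = 0.0006818  =>  V_1 = 0.4059 V
Power in each resistor, P = (ΔV)²/R:
  P_R1 = (15 - 0.4059)²/22000 = 0.009681 W
  P_R2 = (0.4059 - 0)²/620 = 0.0002658 W
  P_R3 = (0.4059 - 0)²/47000 = 0.000003506 W
P_total = P_R1 + P_R2 + P_R3 = 0.009951 W

Final answer: 0.009951 W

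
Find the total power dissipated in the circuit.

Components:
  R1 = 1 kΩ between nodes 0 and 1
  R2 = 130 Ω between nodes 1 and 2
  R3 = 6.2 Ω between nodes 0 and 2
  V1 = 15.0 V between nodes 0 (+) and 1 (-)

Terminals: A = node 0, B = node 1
Nodal analysis, taking node 1 as the 0 V reference.
Source V1 fixes V_0 = 15 V.
KCL at each unknown node (sum of currents leaving = 0; resistances in Ω):
  Node 2: (V_2 - 0)/130 + (V_2 - 15)/6.2 = 0
Collecting terms: 0.169 × V_2 = 2.419  =>  V_2 = 14.32 V
Power in each resistor, P = (ΔV)²/R:
  P_R1 = (15 - 0)²/1000 = 0.225 W
  P_R2 = (0 - 14.32)²/130 = 1.577 W
  P_R3 = (15 - 14.32)²/6.2 = 0.0752 W
P_total = P_R1 + P_R2 + P_R3 = 1.877 W

Final answer: 1.877 W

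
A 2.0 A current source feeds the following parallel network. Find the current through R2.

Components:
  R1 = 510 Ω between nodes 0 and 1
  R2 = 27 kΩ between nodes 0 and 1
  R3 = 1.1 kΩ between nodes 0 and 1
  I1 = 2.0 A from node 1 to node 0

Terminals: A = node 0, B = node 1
All resistors sit directly between nodes 0 and 1, so they are in parallel and share one voltage V; the full source current 2 A splits among them.
1/R_par = 1/510 + 1/27000 + 1/1100 = 0.002907 S  =>  R_par = 344 Ω
V = I × R_par = 2 × 344 = 688 V
I_R2 = V/R2 = 688/27000 = 0.02548 A

Final answer: 0.02548 A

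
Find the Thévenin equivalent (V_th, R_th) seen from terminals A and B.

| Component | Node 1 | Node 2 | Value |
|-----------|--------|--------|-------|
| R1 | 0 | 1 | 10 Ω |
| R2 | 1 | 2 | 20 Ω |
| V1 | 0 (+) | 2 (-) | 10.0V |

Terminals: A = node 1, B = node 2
Step 1 — V_th is the open-circuit voltage V_A - V_B (nothing connected across the terminals).
Nodal analysis, taking node 2 as the 0 V reference.
Source V1 fixes V_0 = 10 V.
KCL at each unknown node (sum of currents leaving = 0; resistances in Ω):
  Node 1: (V_1 - 10)/10 + (V_1 - 0)/20 = 0
Collecting terms: 0.15 × V_1 = 1  =>  V_1 = 6.667 V
V_th = V_1 - V_2 = 6.667 - 0 = 6.667 V
Step 2 — R_th: zero the source — replace V1 by a short circuit (node 2 merges into node 0) — and find the resistance seen between A (node 1) and B (node 0).
Reduce the network between node 1 (A) and node 0 (B) by series/parallel combination:
  Rp1 = R1 ‖ R2 (parallel, both between nodes 0 and 1) = 1/(1/10 + 1/20) = 6.667 Ω
R_th = 6.667 Ω

Final answer: V_th = 6.667 V, R_th = 6.667 Ω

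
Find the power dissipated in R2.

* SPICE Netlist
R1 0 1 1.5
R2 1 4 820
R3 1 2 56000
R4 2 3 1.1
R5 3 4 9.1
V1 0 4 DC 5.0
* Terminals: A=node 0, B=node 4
Nodal analysis, taking node 4 as the 0 V reference.
Source V1 fixes V_0 = 5 V.
KCL at each unknown node (sum of currents leaving = 0; resistances in Ω):
  Node 1: (V_1 - 5)/1.5 + (V_1 - 0)/820 + (V_1 - V_2)/56000 = 0
  Node 2: (V_2 - V_1)/56000 + (V_2 - V_3)/1.1 = 0
  Node 3: (V_3 - V_2)/1.1 + (V_3 - 0)/9.1 = 0
Collecting terms (coefficients in siemens):
  0.6679·V_1 - 0.00001786·V_2 = 3.333
  0.9091·V_2 - 0.00001786·V_1 - 0.9091·V_3 = 0
  1.019·V_3 - 0.9091·V_2 = 0
Solving these 3 simultaneous equations (Gaussian elimination) gives:
  V_1 = 4.991 V, V_2 = 0.0009089 V, V_3 = 0.0008108 V
I_R2 = (V_1 - V_4)/R2 = (4.991 - 0)/820 = 0.006086 A
P_R2 = I_R2² × R2 = (0.006086)² × 820 = 0.03037 W

Final answer: 0.03037 W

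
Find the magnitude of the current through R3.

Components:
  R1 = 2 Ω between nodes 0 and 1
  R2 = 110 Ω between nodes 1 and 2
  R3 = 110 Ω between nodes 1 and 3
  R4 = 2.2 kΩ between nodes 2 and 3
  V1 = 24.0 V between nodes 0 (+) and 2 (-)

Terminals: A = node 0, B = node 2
Nodal analysis, taking node 2 as the 0 V reference.
Source V1 fixes V_0 = 24 V.
KCL at each unknown node (sum of currents leaving = 0; resistances in Ω):
  Node 1: (V_1 - 24)/2 + (V_1 - 0)/110 + (V_1 - V_3)/110 = 0
  Node 3: (V_3 - V_1)/110 + (V_3 - 0)/2200 = 0
Collecting terms (coefficients in siemens):
  0.5182·V_1 - 0.009091·V_3 = 12
  0.009545·V_3 - 0.009091·V_1 = 0
Determinant D = (0.5182)(0.009545) - (-0.009091)(-0.009091) = 0.004864
V_1 = [(12)(0.009545) - (-0.009091)(0)]/D = 23.55 V
V_3 = [(0.5182)(0) - (12)(-0.009091)]/D = 22.43 V
I_R3 = (V_1 - V_3)/R3 = (23.55 - 22.43)/110 = 0.0102 A
|I_R3| = 0.0102 A

Final answer: |I_R3| = 0.0102 A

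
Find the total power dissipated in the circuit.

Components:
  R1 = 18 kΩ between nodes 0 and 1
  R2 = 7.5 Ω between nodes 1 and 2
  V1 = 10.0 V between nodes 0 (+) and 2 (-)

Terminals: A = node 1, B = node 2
Nodal analysis, taking node 2 as the 0 V reference.
Source V1 fixes V_0 = 10 V.
KCL at each unknown node (sum of currents leaving = 0; resistances in Ω):
  Node 1: (V_1 - 10)/18000 + (V_1 - 0)/7.5 = 0
Collecting terms: 0.1334 × V_1 = 0.0005556  =>  V_1 = 0.004165 V
Power in each resistor, P = (ΔV)²/R:
  P_R1 = (10 - 0.004165)²/18000 = 0.005551 W
  P_R2 = (0.004165 - 0)²/7.5 = 0.000002313 W
P_total = P_R1 + P_R2 = 0.005553 W

Final answer: 0.005553 W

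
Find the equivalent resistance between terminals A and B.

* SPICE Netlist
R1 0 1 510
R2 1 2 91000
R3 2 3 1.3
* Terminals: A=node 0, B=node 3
Reduce the network between node 0 (A) and node 3 (B) by series/parallel combination:
  Rs1 = R1 + R2 (series, joined only at node 1) = 510 + 91000 = 91510 Ω
  Rs2 = R3 + Rs1 (series, joined only at node 2) = 1.3 + 91510 = 91510 Ω
R_eq = 91.51 kΩ

Final answer: 91.51 kΩ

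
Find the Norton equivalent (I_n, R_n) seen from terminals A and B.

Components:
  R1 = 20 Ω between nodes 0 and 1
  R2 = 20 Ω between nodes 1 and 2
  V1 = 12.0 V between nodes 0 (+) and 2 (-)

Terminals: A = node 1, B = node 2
Find the Thévenin equivalent first; then I_n = V_th/R_th and R_n = R_th.
Step 1 — V_th is the open-circuit voltage V_A - V_B (nothing connected across the terminals).
Nodal analysis, taking node 2 as the 0 V reference.
Source V1 fixes V_0 = 12 V.
KCL at each unknown node (sum of currents leaving = 0; resistances in Ω):
  Node 1: (V_1 - 12)/20 + (V_1 - 0)/20 = 0
Collecting terms: 0.1 × V_1 = 0.6  =>  V_1 = 6 V
V_th = V_1 - V_2 = 6 - 0 = 6 V
Step 2 — R_th: zero the source — replace V1 by a short circuit (node 2 merges into node 0) — and find the resistance seen between A (node 1) and B (node 0).
Reduce the network between node 1 (A) and node 0 (B) by series/parallel combination:
  Rp1 = R1 ‖ R2 (parallel, both between nodes 0 and 1) = 1/(1/20 + 1/20) = 10 Ω
R_th = 10 Ω
I_n = V_th/R_th = 6/10 = 0.6 A, and R_n = R_th = 10 Ω

Final answer: I_n = 0.6 A, R_n = 10 Ω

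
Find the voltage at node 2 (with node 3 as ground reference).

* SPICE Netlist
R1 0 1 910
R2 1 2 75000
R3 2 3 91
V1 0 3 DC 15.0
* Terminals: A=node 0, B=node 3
Nodal analysis, taking node 3 as the 0 V reference.
Source V1 fixes V_0 = 15 V.
KCL at each unknown node (sum of currents leaving = 0; resistances in Ω):
  Node 1: (V_1 - 15)/910 + (V_1 - V_2)/75000 = 0
  Node 2: (V_2 - V_1)/75000 + (V_2 - 0)/91 = 0
Collecting terms (coefficients in siemens):
  0.001112·V_1 - 0.00001333·V_2 = 0.01648
  0.011·V_2 - 0.00001333·V_1 = 0
Determinant D = (0.001112)(0.011) - (-0.00001333)(-0.00001333) = 0.00001224
V_1 = [(0.01648)(0.011) - (-0.00001333)(0)]/D = 14.82 V
V_2 = [(0.001112)(0) - (0.01648)(-0.00001333)]/D = 0.01796 V
The requested potential is V_2 = 0.01796 V.

Final answer: V_2 = 0.01796 V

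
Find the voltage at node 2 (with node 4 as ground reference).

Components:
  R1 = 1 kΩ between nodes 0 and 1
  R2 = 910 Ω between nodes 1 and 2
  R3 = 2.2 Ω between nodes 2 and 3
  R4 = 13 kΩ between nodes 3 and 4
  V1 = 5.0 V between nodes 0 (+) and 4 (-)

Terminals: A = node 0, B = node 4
Nodal analysis, taking node 4 as the 0 V reference.
Source V1 fixes V_0 = 5 V.
KCL at each unknown node (sum of currents leaving = 0; resistances in Ω):
  Node 1: (V_1 - 5)/1000 + (V_1 - V_2)/910 = 0
  Node 2: (V_2 - V_1)/910 + (V_2 - V_3)/2.2 = 0
  Node 3: (V_3 - V_2)/2.2 + (V_3 - 0)/13000 = 0
Collecting terms (coefficients in siemens):
  0.002099·V_1 - 0.001099·V_2 = 0.005
  0.4556·V_2 - 0.001099·V_1 - 0.4545·V_3 = 0
  0.4546·V_3 - 0.4545·V_2 = 0
Solving these 3 simultaneous equations (Gaussian elimination) gives:
  V_1 = 4.665 V, V_2 = 4.36 V, V_3 = 4.359 V
The requested potential is V_2 = 4.36 V.

Final answer: V_2 = 4.36 V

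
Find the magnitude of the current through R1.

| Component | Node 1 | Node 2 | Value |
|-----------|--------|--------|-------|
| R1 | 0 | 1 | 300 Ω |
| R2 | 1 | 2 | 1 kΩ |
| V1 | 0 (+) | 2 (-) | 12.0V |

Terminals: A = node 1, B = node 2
Nodal analysis, taking node 2 as the 0 V reference.
Source V1 fixes V_0 = 12 V.
KCL at each unknown node (sum of currents leaving = 0; resistances in Ω):
  Node 1: (V_1 - 12)/300 + (V_1 - 0)/1000 = 0
Collecting terms: 0.004333 × V_1 = 0.04  =>  V_1 = 9.231 V
I_R1 = (V_0 - V_1)/R1 = (12 - 9.231)/300 = 0.009231 A
|I_R1| = 0.009231 A

Final answer: |I_R1| = 0.009231 A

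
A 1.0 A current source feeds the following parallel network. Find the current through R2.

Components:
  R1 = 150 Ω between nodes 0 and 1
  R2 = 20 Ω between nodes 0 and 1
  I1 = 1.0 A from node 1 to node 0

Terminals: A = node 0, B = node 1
All resistors sit directly between nodes 0 and 1, so they are in parallel and share one voltage V; the full source current 1 A splits among them.
1/R_par = 1/150 + 1/20 = 0.05667 S  =>  R_par = 17.65 Ω
V = I × R_par = 1 × 17.65 = 17.65 V
I_R2 = V/R2 = 17.65/20 = 0.8824 A

Final answer: 0.8824 A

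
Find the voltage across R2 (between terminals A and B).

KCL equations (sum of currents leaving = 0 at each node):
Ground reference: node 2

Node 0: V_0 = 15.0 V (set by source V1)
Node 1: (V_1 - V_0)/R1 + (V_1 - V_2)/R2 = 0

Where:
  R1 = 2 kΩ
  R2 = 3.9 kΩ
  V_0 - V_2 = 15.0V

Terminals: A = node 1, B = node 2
R1 and R2 are in series across V1 (node 0 → node 1 → node 2), and the output A–B is taken across R2, so this is a voltage divider.
Series current: I = V1/(R1 + R2) = 15/(2000 + 3900) = 15/5900 = 0.002542 A
V_R2 = I × R2 = V1 × R2/(R1 + R2) = 15 × 3900/5900 = 9.915 V

Final answer: 9.915 V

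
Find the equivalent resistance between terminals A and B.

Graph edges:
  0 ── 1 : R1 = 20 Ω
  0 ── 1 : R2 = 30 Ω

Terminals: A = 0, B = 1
Reduce the network between node 0 (A) and node 1 (B) by series/parallel combination:
  Rp1 = R1 ‖ R2 (parallel, both between nodes 0 and 1) = 1/(1/20 + 1/30) = 12 Ω
R_eq = 12 Ω

Final answer: 12 Ω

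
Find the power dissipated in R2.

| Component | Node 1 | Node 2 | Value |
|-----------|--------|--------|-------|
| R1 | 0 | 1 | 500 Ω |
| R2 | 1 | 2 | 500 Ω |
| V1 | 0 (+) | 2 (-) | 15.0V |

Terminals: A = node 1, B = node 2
Nodal analysis, taking node 2 as the 0 V reference.
Source V1 fixes V_0 = 15 V.
KCL at each unknown node (sum of currents leaving = 0; resistances in Ω):
  Node 1: (V_1 - 15)/500 + (V_1 - 0)/500 = 0
Collecting terms: 0.004 × V_1 = 0.03  =>  V_1 = 7.5 V
I_R2 = (V_1 - V_2)/R2 = (7.5 - 0)/500 = 0.015 A
P_R2 = I_R2² × R2 = (0.015)² × 500 = 0.1125 W

Final answer: 0.1125 W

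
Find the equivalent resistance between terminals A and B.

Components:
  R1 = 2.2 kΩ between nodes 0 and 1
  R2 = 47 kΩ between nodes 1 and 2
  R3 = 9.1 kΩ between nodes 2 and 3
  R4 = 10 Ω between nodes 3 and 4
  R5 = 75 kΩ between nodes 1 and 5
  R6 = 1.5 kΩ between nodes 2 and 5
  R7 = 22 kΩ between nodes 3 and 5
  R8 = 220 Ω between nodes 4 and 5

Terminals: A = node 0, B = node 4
The network is not a plain series/parallel combination. Inject a 1 A test current into terminal A (node 0) and return it from terminal B (node 4); then R_eq = V_A / (1 A).
Nodal analysis, taking node 4 as the 0 V reference.
Current source I_test pushes 1 A into node 0 and draws it out of node 4.
KCL at each unknown node (sum of currents leaving = 0; resistances in Ω):
  Node 0: (V_0 - V_1)/2200 - 1 = 0
  Node 1: (V_1 - V_0)/2200 + (V_1 - V_2)/47000 + (V_1 - V_5)/75000 = 0
  Node 2: (V_2 - V_1)/47000 + (V_2 - V_3)/9100 + (V_2 - V_5)/1500 = 0
  Node 3: (V_3 - V_2)/9100 + (V_3 - 0)/10 + (V_3 - V_5)/22000 = 0
  Node 5: (V_5 - V_1)/75000 + (V_5 - V_2)/1500 + (V_5 - V_3)/22000 + (V_5 - 0)/220 = 0
Collecting terms (coefficients in siemens):
  0.0004545·V_0 - 0.0004545·V_1 = 1
  0.0004892·V_1 - 0.0004545·V_0 - 0.00002128·V_2 - 0.00001333·V_5 = 0
  0.0007978·V_2 - 0.00002128·V_1 - 0.0001099·V_3 - 0.0006667·V_5 = 0
  0.1002·V_3 - 0.0001099·V_2 - 0.00004545·V_5 = 0
  0.005271·V_5 - 0.00001333·V_1 - 0.0006667·V_2 - 0.00004545·V_3 = 0
Solving these 5 simultaneous equations (Gaussian elimination) gives:
  V_0 = 31750 V, V_1 = 29550 V, V_2 = 951.3 V, V_3 = 1.132 V
  V_5 = 195.1 V
R_eq = V_0 / 1 A = 31750 Ω = 31.75 kΩ

Final answer: 31.75 kΩ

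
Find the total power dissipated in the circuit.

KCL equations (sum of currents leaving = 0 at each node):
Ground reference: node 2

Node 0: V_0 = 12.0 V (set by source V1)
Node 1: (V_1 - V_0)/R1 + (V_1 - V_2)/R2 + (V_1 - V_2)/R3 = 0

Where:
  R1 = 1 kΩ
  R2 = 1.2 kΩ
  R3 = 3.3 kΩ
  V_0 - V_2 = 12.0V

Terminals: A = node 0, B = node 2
Nodal analysis, taking node 2 as the 0 V reference.
Source V1 fixes V_0 = 12 V.
KCL at each unknown node (sum of currents leaving = 0; resistances in Ω):
  Node 1: (V_1 - 12)/1000 + (V_1 - 0)/1200 + (V_1 - 0)/3300 = 0
Collecting terms: 0.002136 × V_1 = 0.012  =>  V_1 = 5.617 V
Power in each resistor, P = (ΔV)²/R:
  P_R1 = (12 - 5.617)²/1000 = 0.04074 W
  P_R2 = (5.617 - 0)²/1200 = 0.02629 W
  P_R3 = (5.617 - 0)²/3300 = 0.009561 W
P_total = P_R1 + P_R2 + P_R3 = 0.0766 W

Final answer: 0.0766 W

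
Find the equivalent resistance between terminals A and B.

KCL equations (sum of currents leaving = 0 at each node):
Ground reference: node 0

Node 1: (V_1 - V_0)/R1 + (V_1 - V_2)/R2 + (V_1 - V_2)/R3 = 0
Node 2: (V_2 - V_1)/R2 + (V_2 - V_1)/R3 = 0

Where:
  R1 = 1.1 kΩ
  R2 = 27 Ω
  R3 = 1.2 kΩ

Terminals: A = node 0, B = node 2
Reduce the network between node 0 (A) and node 2 (B) by series/parallel combination:
  Rp1 = R2 ‖ R3 (parallel, both between nodes 1 and 2) = 1/(1/27 + 1/1200) = 26.41 Ω
  Rs1 = R1 + Rp1 (series, joined only at node 1) = 1100 + 26.41 = 1126 Ω
R_eq = 1.126 kΩ

Final answer: 1.126 kΩ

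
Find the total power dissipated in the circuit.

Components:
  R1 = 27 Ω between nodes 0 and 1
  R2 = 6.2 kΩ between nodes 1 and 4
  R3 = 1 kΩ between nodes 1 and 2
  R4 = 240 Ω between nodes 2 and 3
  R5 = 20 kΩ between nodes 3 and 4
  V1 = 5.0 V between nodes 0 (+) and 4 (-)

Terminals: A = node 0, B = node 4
Nodal analysis, taking node 4 as the 0 V reference.
Source V1 fixes V_0 = 5 V.
KCL at each unknown node (sum of currents leaving = 0; resistances in Ω):
  Node 1: (V_1 - 5)/27 + (V_1 - 0)/6200 + (V_1 - V_2)/1000 = 0
  Node 2: (V_2 - V_1)/1000 + (V_2 - V_3)/240 = 0
  Node 3: (V_3 - V_2)/240 + (V_3 - 0)/20000 = 0
Collecting terms (coefficients in siemens):
  0.0382·V_1 - 0.001·V_2 = 0.1852
  0.005167·V_2 - 0.001·V_1 - 0.004167·V_3 = 0
  0.004217·V_3 - 0.004167·V_2 = 0
Solving these 3 simultaneous equations (Gaussian elimination) gives:
  V_1 = 4.972 V, V_2 = 4.738 V, V_3 = 4.682 V
Power in each resistor, P = (ΔV)²/R:
  P_R1 = (5 - 4.972)²/27 = 0.00002898 W
  P_R2 = (4.972 - 0)²/6200 = 0.003987 W
  P_R3 = (4.972 - 4.738)²/1000 = 0.0000548 W
  P_R4 = (4.738 - 4.682)²/240 = 0.00001315 W
  P_R5 = (4.682 - 0)²/20000 = 0.001096 W
P_total = P_R1 + P_R2 + P_R3 + P_R4 + P_R5 = 0.00518 W

Final answer: 0.00518 W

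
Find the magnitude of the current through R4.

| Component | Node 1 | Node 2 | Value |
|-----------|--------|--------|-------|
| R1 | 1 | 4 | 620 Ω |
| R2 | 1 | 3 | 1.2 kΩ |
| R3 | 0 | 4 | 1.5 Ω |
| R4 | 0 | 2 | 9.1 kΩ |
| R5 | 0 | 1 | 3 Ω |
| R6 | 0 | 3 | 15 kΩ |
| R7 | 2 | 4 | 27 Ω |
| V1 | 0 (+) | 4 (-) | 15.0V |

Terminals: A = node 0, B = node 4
Nodal analysis, taking node 4 as the 0 V reference.
Source V1 fixes V_0 = 15 V.
KCL at each unknown node (sum of currents leaving = 0; resistances in Ω):
  Node 1: (V_1 - 0)/620 + (V_1 - V_3)/1200 + (V_1 - 15)/3 = 0
  Node 2: (V_2 - 15)/9100 + (V_2 - 0)/27 = 0
  Node 3: (V_3 - V_1)/1200 + (V_3 - 15)/15000 = 0
Collecting terms (coefficients in siemens):
  0.3358·V_1 - 0.0008333·V_3 = 5
  0.03715·V_2 = 0.001648
  0.0009·V_3 - 0.0008333·V_1 = 0.001
Solving these 3 simultaneous equations (Gaussian elimination) gives:
  V_1 = 14.93 V, V_2 = 0.04437 V, V_3 = 14.93 V
I_R4 = (V_0 - V_2)/R4 = (15 - 0.04437)/9100 = 0.001643 A
|I_R4| = 0.001643 A

Final answer: |I_R4| = 0.001643 A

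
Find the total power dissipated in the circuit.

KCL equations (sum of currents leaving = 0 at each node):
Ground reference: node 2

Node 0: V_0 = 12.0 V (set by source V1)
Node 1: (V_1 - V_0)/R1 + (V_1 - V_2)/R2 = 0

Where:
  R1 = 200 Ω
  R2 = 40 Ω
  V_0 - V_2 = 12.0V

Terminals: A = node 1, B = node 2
Nodal analysis, taking node 2 as the 0 V reference.
Source V1 fixes V_0 = 12 V.
KCL at each unknown node (sum of currents leaving = 0; resistances in Ω):
  Node 1: (V_1 - 12)/200 + (V_1 - 0)/40 = 0
Collecting terms: 0.03 × V_1 = 0.06  =>  V_1 = 2 V
Power in each resistor, P = (ΔV)²/R:
  P_R1 = (12 - 2)²/200 = 0.5 W
  P_R2 = (2 - 0)²/40 = 0.1 W
P_total = P_R1 + P_R2 = 0.6 W

Final answer: 0.6 W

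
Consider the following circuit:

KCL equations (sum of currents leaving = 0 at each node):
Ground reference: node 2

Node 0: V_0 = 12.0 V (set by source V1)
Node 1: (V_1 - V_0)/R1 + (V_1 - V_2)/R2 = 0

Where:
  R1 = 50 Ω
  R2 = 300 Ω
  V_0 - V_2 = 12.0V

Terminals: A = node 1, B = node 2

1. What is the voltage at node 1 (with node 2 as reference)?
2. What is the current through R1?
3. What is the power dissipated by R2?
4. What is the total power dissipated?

Nodal analysis, taking node 2 as the 0 V reference.
Source V1 fixes V_0 = 12 V.
KCL at each unknown node (sum of currents leaving = 0; resistances in Ω):
  Node 1: (V_1 - 12)/50 + (V_1 - 0)/300 = 0
Collecting terms: 0.02333 × V_1 = 0.24  =>  V_1 = 10.29 V
Part 1:
  Read off the nodal solution: V_1 = 10.29 V
Part 2:
  I_R1 = (V_0 - V_1)/R1 = (12 - 10.29)/50 = 0.03429 A
  Magnitude: I_R1 = 0.03429 A
Part 3:
  I_R2 = (V_1 - V_2)/R2 = (10.29 - 0)/300 = 0.03429 A
  P_R2 = I_R2² × R2 = (0.03429)² × 300 = 0.3527 W
Part 4:
  Power in each resistor, P = (ΔV)²/R:
    P_R1 = (12 - 10.29)²/50 = 0.05878 W
    P_R2 = (10.29 - 0)²/300 = 0.3527 W
  P_total = P_R1 + P_R2 = 0.4114 W

Final answers:
1. V_1 = 10.29 V
2. I_R1 = 0.03429 A
3. P_R2 = 0.3527 W
4. P_total = 0.4114 W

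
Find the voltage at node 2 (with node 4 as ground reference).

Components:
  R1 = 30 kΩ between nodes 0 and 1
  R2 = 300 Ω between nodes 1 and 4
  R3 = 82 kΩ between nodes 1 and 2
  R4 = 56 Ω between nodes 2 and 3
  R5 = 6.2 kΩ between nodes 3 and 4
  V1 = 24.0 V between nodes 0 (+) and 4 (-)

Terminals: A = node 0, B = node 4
Nodal analysis, taking node 4 as the 0 V reference.
Source V1 fixes V_0 = 24 V.
KCL at each unknown node (sum of currents leaving = 0; resistances in Ω):
  Node 1: (V_1 - 24)/30000 + (V_1 - 0)/300 + (V_1 - V_2)/82000 = 0
  Node 2: (V_2 - V_1)/82000 + (V_2 - V_3)/56 = 0
  Node 3: (V_3 - V_2)/56 + (V_3 - 0)/6200 = 0
Collecting terms (coefficients in siemens):
  0.003379·V_1 - 0.0000122·V_2 = 0.0008
  0.01787·V_2 - 0.0000122·V_1 - 0.01786·V_3 = 0
  0.01802·V_3 - 0.01786·V_2 = 0
Solving these 3 simultaneous equations (Gaussian elimination) gives:
  V_1 = 0.2368 V, V_2 = 0.01679 V, V_3 = 0.01664 V
The requested potential is V_2 = 0.01679 V.

Final answer: V_2 = 0.01679 V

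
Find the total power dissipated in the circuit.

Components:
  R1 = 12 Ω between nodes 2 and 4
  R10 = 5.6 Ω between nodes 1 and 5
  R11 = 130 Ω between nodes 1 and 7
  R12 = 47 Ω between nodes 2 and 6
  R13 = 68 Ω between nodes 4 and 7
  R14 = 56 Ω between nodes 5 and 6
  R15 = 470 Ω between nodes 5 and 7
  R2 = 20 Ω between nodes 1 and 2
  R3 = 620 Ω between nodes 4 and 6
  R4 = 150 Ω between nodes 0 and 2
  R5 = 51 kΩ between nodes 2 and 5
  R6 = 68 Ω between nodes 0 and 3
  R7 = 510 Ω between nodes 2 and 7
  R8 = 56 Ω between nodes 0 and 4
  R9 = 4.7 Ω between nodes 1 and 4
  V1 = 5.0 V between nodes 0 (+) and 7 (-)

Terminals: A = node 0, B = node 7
Nodal analysis, taking node 7 as the 0 V reference.
Source V1 fixes V_0 = 5 V.
KCL at each unknown node (sum of currents leaving = 0; resistances in Ω):
  Node 1: (V_1 - V_2)/20 + (V_1 - V_4)/4.7 + (V_1 - V_5)/5.6 + (V_1 - 0)/130 = 0
  Node 2: (V_2 - V_4)/12 + (V_2 - V_1)/20 + (V_2 - 5)/150 + (V_2 - V_5)/51000 + (V_2 - 0)/510 + (V_2 - V_6)/47 = 0
  Node 3: (V_3 - 5)/68 = 0
  Node 4: (V_4 - V_2)/12 + (V_4 - V_6)/620 + (V_4 - 5)/56 + (V_4 - V_1)/4.7 + (V_4 - 0)/68 = 0
  Node 5: (V_5 - V_2)/51000 + (V_5 - V_1)/5.6 + (V_5 - V_6)/56 + (V_5 - 0)/470 = 0
  Node 6: (V_6 - V_4)/620 + (V_6 - V_2)/47 + (V_6 - V_5)/56 = 0
Collecting terms (coefficients in siemens):
  0.449·V_1 - 0.05·V_2 - 0.2128·V_4 - 0.1786·V_5 = 0
  0.1633·V_2 - 0.05·V_1 - 0.08333·V_4 - 0.00001961·V_5 - 0.02128·V_6 = 0.03333
  0.01471·V_3 = 0.07353
  0.3303·V_4 - 0.2128·V_1 - 0.08333·V_2 - 0.001613·V_6 = 0.08929
  0.1986·V_5 - 0.1786·V_1 - 0.00001961·V_2 - 0.01786·V_6 = 0
  0.04075·V_6 - 0.02128·V_2 - 0.001613·V_4 - 0.01786·V_5 = 0
Solving these 6 simultaneous equations (Gaussian elimination) gives:
  V_1 = 2.338 V, V_2 = 2.463 V, V_3 = 5 V, V_4 = 2.409 V
  V_5 = 2.318 V, V_6 = 2.397 V
Power in each resistor, P = (ΔV)²/R:
  P_R1 = (2.463 - 2.409)²/12 = 0.0002367 W
  P_R2 = (2.338 - 2.463)²/20 = 0.0007809 W
  P_R3 = (2.409 - 2.397)²/620 = 0.0000002404 W
  P_R4 = (5 - 2.463)²/150 = 0.04292 W
  P_R5 = (2.463 - 2.318)²/51000 = 0.0000004103 W
  P_R6 = (5 - 5)²/68 = 0 W
  P_R7 = (2.463 - 0)²/510 = 0.01189 W
  P_R8 = (5 - 2.409)²/56 = 0.1198 W
  P_R9 = (2.338 - 2.409)²/4.7 = 0.001093 W
  P_R10 = (2.338 - 2.318)²/5.6 = 0.00006922 W
  P_R11 = (2.338 - 0)²/130 = 0.04204 W
  P_R12 = (2.463 - 2.397)²/47 = 0.0000913 W
  P_R13 = (2.409 - 0)²/68 = 0.08537 W
  P_R14 = (2.318 - 2.397)²/56 = 0.0001119 W
  P_R15 = (2.318 - 0)²/470 = 0.01143 W
P_total = P_R1 + P_R2 + P_R3 + P_R4 + P_R5 + P_R6 + P_R7 + P_R8 + P_R9 + P_R10 + P_R11 + P_R12 + P_R13 + P_R14 + P_R15 = 0.3159 W

Final answer: 0.3159 W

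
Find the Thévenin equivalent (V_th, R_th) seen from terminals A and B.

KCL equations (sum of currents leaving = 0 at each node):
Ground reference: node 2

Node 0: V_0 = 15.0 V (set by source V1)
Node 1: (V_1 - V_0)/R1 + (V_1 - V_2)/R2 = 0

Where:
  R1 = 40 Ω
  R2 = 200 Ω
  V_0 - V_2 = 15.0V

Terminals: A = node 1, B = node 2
Step 1 — V_th is the open-circuit voltage V_A - V_B (nothing connected across the terminals).
Nodal analysis, taking node 2 as the 0 V reference.
Source V1 fixes V_0 = 15 V.
KCL at each unknown node (sum of currents leaving = 0; resistances in Ω):
  Node 1: (V_1 - 15)/40 + (V_1 - 0)/200 = 0
Collecting terms: 0.03 × V_1 = 0.375  =>  V_1 = 12.5 V
V_th = V_1 - V_2 = 12.5 - 0 = 12.5 V
Step 2 — R_th: zero the source — replace V1 by a short circuit (node 2 merges into node 0) — and find the resistance seen between A (node 1) and B (node 0).
Reduce the network between node 1 (A) and node 0 (B) by series/parallel combination:
  Rp1 = R1 ‖ R2 (parallel, both between nodes 0 and 1) = 1/(1/40 + 1/200) = 33.33 Ω
R_th = 33.33 Ω

Final answer: V_th = 12.5 V, R_th = 33.33 Ω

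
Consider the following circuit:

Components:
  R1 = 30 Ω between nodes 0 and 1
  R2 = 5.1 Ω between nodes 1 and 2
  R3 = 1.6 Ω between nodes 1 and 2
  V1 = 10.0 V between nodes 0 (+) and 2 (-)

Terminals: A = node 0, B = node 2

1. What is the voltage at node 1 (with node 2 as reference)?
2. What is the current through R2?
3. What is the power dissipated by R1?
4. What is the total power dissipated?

Nodal analysis, taking node 2 as the 0 V reference.
Source V1 fixes V_0 = 10 V.
KCL at each unknown node (sum of currents leaving = 0; resistances in Ω):
  Node 1: (V_1 - 10)/30 + (V_1 - 0)/5.1 + (V_1 - 0)/1.6 = 0
Collecting terms: 0.8544 × V_1 = 0.3333  =>  V_1 = 0.3901 V
Part 1:
  Read off the nodal solution: V_1 = 0.3901 V
Part 2:
  I_R2 = (V_1 - V_2)/R2 = (0.3901 - 0)/5.1 = 0.0765 A
  Magnitude: I_R2 = 0.0765 A
Part 3:
  I_R1 = (V_0 - V_1)/R1 = (10 - 0.3901)/30 = 0.3203 A
  P_R1 = I_R1² × R1 = (0.3203)² × 30 = 3.078 W
Part 4:
  Power in each resistor, P = (ΔV)²/R:
    P_R1 = (10 - 0.3901)²/30 = 3.078 W
    P_R2 = (0.3901 - 0)²/5.1 = 0.02984 W
    P_R3 = (0.3901 - 0)²/1.6 = 0.09513 W
  P_total = P_R1 + P_R2 + P_R3 = 3.203 W

Final answers:
1. V_1 = 0.3901 V
2. I_R2 = 0.0765 A
3. P_R1 = 3.078 W
4. P_total = 3.203 W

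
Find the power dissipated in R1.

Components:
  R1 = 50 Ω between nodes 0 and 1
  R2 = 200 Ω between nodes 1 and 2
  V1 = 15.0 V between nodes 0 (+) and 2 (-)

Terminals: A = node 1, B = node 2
Nodal analysis, taking node 2 as the 0 V reference.
Source V1 fixes V_0 = 15 V.
KCL at each unknown node (sum of currents leaving = 0; resistances in Ω):
  Node 1: (V_1 - 15)/50 + (V_1 - 0)/200 = 0
Collecting terms: 0.025 × V_1 = 0.3  =>  V_1 = 12 V
I_R1 = (V_0 - V_1)/R1 = (15 - 12)/50 = 0.06 A
P_R1 = I_R1² × R1 = (0.06)² × 50 = 0.18 W

Final answer: 0.18 W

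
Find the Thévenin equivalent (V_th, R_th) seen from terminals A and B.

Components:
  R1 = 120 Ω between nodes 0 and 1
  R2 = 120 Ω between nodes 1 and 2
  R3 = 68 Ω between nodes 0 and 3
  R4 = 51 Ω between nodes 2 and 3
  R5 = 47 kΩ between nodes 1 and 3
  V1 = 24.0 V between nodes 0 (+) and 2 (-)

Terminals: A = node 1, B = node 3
Step 1 — V_th is the open-circuit voltage V_A - V_B (nothing connected across the terminals).
Nodal analysis, taking node 2 as the 0 V reference.
Source V1 fixes V_0 = 24 V.
KCL at each unknown node (sum of currents leaving = 0; resistances in Ω):
  Node 1: (V_1 - 24)/120 + (V_1 - 0)/120 + (V_1 - V_3)/47000 = 0
  Node 3: (V_3 - 24)/68 + (V_3 - 0)/51 + (V_3 - V_1)/47000 = 0
Collecting terms (coefficients in siemens):
  0.01669·V_1 - 0.00002128·V_3 = 0.2
  0.03434·V_3 - 0.00002128·V_1 = 0.3529
Determinant D = (0.01669)(0.03434) - (-0.00002128)(-0.00002128) = 0.000573
V_1 = [(0.2)(0.03434) - (-0.00002128)(0.3529)]/D = 12 V
V_3 = [(0.01669)(0.3529) - (0.2)(-0.00002128)]/D = 10.29 V
V_th = V_1 - V_3 = 12 - 10.29 = 1.711 V
Step 2 — R_th: zero the source — replace V1 by a short circuit (node 2 merges into node 0) — and find the resistance seen between A (node 1) and B (node 3).
Reduce the network between node 1 (A) and node 3 (B) by series/parallel combination:
  Rp1 = R1 ‖ R2 (parallel, both between nodes 0 and 1) = 1/(1/120 + 1/120) = 60 Ω
  Rp2 = R3 ‖ R4 (parallel, both between nodes 0 and 3) = 1/(1/68 + 1/51) = 29.14 Ω
  Rs1 = Rp1 + Rp2 (series, joined only at node 0) = 60 + 29.14 = 89.14 Ω
  Rp3 = R5 ‖ Rs1 (parallel, both between nodes 1 and 3) = 1/(1/47000 + 1/89.14) = 88.97 Ω
R_th = 88.97 Ω

Final answer: V_th = 1.711 V, R_th = 88.97 Ω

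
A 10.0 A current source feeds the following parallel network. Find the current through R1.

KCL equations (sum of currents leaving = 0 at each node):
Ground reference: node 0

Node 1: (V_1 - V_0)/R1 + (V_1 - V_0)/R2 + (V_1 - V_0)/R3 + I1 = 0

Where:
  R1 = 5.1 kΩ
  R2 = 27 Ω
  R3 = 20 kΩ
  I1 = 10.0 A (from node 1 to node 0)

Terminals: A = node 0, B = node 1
All resistors sit directly between nodes 0 and 1, so they are in parallel and share one voltage V; the full source current 10 A splits among them.
1/R_par = 1/5100 + 1/27 + 1/20000 = 0.03728 S  =>  R_par = 26.82 Ω
V = I × R_par = 10 × 26.82 = 268.2 V
I_R1 = V/R1 = 268.2/5100 = 0.05259 A

Final answer: 0.05259 A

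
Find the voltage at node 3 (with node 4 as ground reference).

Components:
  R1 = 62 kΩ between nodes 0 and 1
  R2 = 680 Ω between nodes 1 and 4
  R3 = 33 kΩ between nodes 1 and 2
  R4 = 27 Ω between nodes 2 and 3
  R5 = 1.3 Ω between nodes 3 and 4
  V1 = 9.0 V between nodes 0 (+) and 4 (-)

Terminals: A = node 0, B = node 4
Nodal analysis, taking node 4 as the 0 V reference.
Source V1 fixes V_0 = 9 V.
KCL at each unknown node (sum of currents leaving = 0; resistances in Ω):
  Node 1: (V_1 - 9)/62000 + (V_1 - 0)/680 + (V_1 - V_2)/33000 = 0
  Node 2: (V_2 - V_1)/33000 + (V_2 - V_3)/27 = 0
  Node 3: (V_3 - V_2)/27 + (V_3 - 0)/1.3 = 0
Collecting terms (coefficients in siemens):
  0.001517·V_1 - 0.0000303·V_2 = 0.0001452
  0.03707·V_2 - 0.0000303·V_1 - 0.03704·V_3 = 0
  0.8063·V_3 - 0.03704·V_2 = 0
Solving these 3 simultaneous equations (Gaussian elimination) gives:
  V_1 = 0.09569 V, V_2 = 0.00008199 V, V_3 = 0.000003766 V
The requested potential is V_3 = 0.000003766 V.

Final answer: V_3 = 3.766e-06 V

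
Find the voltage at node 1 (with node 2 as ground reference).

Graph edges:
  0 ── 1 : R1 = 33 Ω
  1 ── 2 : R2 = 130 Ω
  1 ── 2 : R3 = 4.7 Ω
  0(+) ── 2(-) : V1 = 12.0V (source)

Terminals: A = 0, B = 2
Nodal analysis, taking node 2 as the 0 V reference.
Source V1 fixes V_0 = 12 V.
KCL at each unknown node (sum of currents leaving = 0; resistances in Ω):
  Node 1: (V_1 - 12)/33 + (V_1 - 0)/130 + (V_1 - 0)/4.7 = 0
Collecting terms: 0.2508 × V_1 = 0.3636  =>  V_1 = 1.45 V
The requested potential is V_1 = 1.45 V.

Final answer: V_1 = 1.45 V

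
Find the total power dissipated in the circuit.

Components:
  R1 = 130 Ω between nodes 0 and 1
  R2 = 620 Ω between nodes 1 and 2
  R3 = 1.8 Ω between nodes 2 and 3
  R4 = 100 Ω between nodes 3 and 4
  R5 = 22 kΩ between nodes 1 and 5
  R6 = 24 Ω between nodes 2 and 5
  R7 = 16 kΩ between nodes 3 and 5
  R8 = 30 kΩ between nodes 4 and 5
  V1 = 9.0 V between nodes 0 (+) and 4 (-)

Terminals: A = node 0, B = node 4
Nodal analysis, taking node 4 as the 0 V reference.
Source V1 fixes V_0 = 9 V.
KCL at each unknown node (sum of currents leaving = 0; resistances in Ω):
  Node 1: (V_1 - 9)/130 + (V_1 - V_2)/620 + (V_1 - V_5)/22000 = 0
  Node 2: (V_2 - V_1)/620 + (V_2 - V_3)/1.8 + (V_2 - V_5)/24 = 0
  Node 3: (V_3 - V_2)/1.8 + (V_3 - 0)/100 + (V_3 - V_5)/16000 = 0
  Node 5: (V_5 - V_1)/22000 + (V_5 - V_2)/24 + (V_5 - V_3)/16000 + (V_5 - 0)/30000 = 0
Collecting terms (coefficients in siemens):
  0.009351·V_1 - 0.001613·V_2 - 0.00004545·V_5 = 0.06923
  0.5988·V_2 - 0.001613·V_1 - 0.5556·V_3 - 0.04167·V_5 = 0
  0.5656·V_3 - 0.5556·V_2 - 0.0000625·V_5 = 0
  0.04181·V_5 - 0.00004545·V_1 - 0.04167·V_2 - 0.0000625·V_3 = 0
Solving these 4 simultaneous equations (Gaussian elimination) gives:
  V_1 = 7.598 V, V_2 = 1.094 V, V_3 = 1.075 V, V_5 = 1.1 V
Power in each resistor, P = (ΔV)²/R:
  P_R1 = (9 - 7.598)²/130 = 0.01512 W
  P_R2 = (7.598 - 1.094)²/620 = 0.06822 W
  P_R3 = (1.094 - 1.075)²/1.8 = 0.0002079 W
  P_R4 = (1.075 - 0)²/100 = 0.01155 W
  P_R5 = (7.598 - 1.1)²/22000 = 0.001919 W
  P_R6 = (1.094 - 1.1)²/24 = 0.000001586 W
  P_R7 = (1.075 - 1.1)²/16000 = 0.00000004069 W
  P_R8 = (0 - 1.1)²/30000 = 0.00004036 W
P_total = P_R1 + P_R2 + P_R3 + P_R4 + P_R5 + P_R6 + P_R7 + P_R8 = 0.09707 W

Final answer: 0.09707 W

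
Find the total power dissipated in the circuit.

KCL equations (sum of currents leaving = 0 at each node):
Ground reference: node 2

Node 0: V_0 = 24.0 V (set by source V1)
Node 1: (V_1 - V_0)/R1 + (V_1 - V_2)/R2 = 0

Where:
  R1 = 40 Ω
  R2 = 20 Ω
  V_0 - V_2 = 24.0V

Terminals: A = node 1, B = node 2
Nodal analysis, taking node 2 as the 0 V reference.
Source V1 fixes V_0 = 24 V.
KCL at each unknown node (sum of currents leaving = 0; resistances in Ω):
  Node 1: (V_1 - 24)/40 + (V_1 - 0)/20 = 0
Collecting terms: 0.075 × V_1 = 0.6  =>  V_1 = 8 V
Power in each resistor, P = (ΔV)²/R:
  P_R1 = (24 - 8)²/40 = 6.4 W
  P_R2 = (8 - 0)²/20 = 3.2 W
P_total = P_R1 + P_R2 = 9.6 W

Final answer: 9.6 W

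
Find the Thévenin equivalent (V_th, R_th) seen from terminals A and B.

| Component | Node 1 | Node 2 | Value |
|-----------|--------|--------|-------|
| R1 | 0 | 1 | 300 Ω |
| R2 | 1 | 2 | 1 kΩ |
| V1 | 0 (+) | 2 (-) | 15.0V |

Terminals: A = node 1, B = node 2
Step 1 — V_th is the open-circuit voltage V_A - V_B (nothing connected across the terminals).
Nodal analysis, taking node 2 as the 0 V reference.
Source V1 fixes V_0 = 15 V.
KCL at each unknown node (sum of currents leaving = 0; resistances in Ω):
  Node 1: (V_1 - 15)/300 + (V_1 - 0)/1000 = 0
Collecting terms: 0.004333 × V_1 = 0.05  =>  V_1 = 11.54 V
V_th = V_1 - V_2 = 11.54 - 0 = 11.54 V
Step 2 — R_th: zero the source — replace V1 by a short circuit (node 2 merges into node 0) — and find the resistance seen between A (node 1) and B (node 0).
Reduce the network between node 1 (A) and node 0 (B) by series/parallel combination:
  Rp1 = R1 ‖ R2 (parallel, both between nodes 0 and 1) = 1/(1/300 + 1/1000) = 230.8 Ω
R_th = 230.8 Ω

Final answer: V_th = 11.54 V, R_th = 230.8 Ω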